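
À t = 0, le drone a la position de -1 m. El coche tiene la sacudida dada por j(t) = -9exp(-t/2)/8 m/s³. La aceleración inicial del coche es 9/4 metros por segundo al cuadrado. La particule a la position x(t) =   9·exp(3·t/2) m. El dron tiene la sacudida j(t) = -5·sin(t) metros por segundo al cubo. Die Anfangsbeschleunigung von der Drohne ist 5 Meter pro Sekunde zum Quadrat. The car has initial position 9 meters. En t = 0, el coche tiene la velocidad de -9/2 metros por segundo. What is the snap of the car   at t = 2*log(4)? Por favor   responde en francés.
Nous devons dériver notre équation du jerk j(t) = -9·exp(-t/2)/8 1 fois. La dérivée du jerk donne le snap: s(t) = 9·exp(-t/2)/16. De l'équation du snap s(t) = 9·exp(-t/2)/16, nous substituons t = 2*log(4) pour obtenir s = 9/64.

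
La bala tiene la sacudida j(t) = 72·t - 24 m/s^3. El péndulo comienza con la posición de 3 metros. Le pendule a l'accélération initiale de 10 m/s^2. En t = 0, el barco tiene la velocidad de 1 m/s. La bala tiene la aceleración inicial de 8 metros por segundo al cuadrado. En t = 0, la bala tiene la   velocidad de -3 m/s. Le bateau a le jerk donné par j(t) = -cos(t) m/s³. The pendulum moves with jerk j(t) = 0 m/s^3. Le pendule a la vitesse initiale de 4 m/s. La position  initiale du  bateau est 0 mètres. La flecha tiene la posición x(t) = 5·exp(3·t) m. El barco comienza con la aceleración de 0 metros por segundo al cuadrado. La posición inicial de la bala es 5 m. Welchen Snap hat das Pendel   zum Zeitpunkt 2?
Ausgehend von dem Ruck j(t) = 0, nehmen wir 1 Ableitung. Durch Ableiten von dem Ruck erhalten wir den Snap: s(t) = 0. Aus der Gleichung für den Snap s(t) = 0, setzen wir t = 2 ein und erhalten s = 0.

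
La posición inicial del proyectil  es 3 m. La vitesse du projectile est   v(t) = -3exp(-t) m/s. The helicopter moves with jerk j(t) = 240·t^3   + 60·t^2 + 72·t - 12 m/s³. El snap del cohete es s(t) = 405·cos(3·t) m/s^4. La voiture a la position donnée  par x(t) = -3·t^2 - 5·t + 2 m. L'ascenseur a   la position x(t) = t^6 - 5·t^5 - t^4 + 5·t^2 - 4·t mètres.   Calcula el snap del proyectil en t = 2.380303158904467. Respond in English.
We must differentiate our velocity equation v(t) = -3·exp(-t) 3 times. Differentiating velocity, we get acceleration: a(t) = 3·exp(-t). Taking d/dt of a(t), we find j(t) = -3·exp(-t). Taking d/dt of j(t), we find s(t) = 3·exp(-t). From the given snap equation s(t) = 3·exp(-t), we substitute t = 2.380303158904467 to get s = 0.277567572693519.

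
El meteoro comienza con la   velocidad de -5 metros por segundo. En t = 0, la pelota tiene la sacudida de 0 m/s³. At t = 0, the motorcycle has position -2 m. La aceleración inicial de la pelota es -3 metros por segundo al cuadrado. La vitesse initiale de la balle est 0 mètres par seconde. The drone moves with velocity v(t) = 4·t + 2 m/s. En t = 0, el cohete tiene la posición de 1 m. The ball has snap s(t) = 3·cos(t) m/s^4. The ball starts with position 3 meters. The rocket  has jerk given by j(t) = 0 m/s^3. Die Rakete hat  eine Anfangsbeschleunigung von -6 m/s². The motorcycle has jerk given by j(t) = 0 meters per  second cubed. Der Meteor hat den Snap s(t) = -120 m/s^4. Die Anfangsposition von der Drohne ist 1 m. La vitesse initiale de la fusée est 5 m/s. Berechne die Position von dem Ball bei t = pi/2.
Wir müssen die Stammfunktion unserer Gleichung für den Snap s(t) = 3·cos(t) 4-mal finden. Durch Integration von dem Snap und Verwendung der Anfangsbedingung j(0) = 0, erhalten wir j(t) = 3·sin(t). Mit ∫j(t)dt und Anwendung von a(0) = -3, finden wir a(t) = -3·cos(t). Mit ∫a(t)dt und Anwendung von v(0) = 0, finden wir v(t) = -3·sin(t). Mit ∫v(t)dt und Anwendung von x(0) = 3, finden wir x(t) = 3·cos(t). Wir haben die Position x(t) = 3·cos(t). Durch Einsetzen von t = pi/2: x(pi/2) = 0.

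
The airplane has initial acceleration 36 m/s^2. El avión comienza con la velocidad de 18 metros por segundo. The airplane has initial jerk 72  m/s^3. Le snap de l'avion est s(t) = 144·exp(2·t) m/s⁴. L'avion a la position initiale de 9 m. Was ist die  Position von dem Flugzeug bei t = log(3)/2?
Um dies zu lösen, müssen wir 4 Integrale unserer Gleichung für den Snap s(t) = 144·exp(2·t) finden. Die Stammfunktion von dem Snap, mit j(0) = 72, ergibt den Ruck: j(t) = 72·exp(2·t). Das Integral von dem Ruck ist die Beschleunigung. Mit a(0) = 36 erhalten wir a(t) = 36·exp(2·t). Mit ∫a(t)dt und Anwendung von v(0) = 18, finden wir v(t) = 18·exp(2·t). Die Stammfunktion von der Geschwindigkeit ist die Position. Mit x(0) = 9 erhalten wir x(t) = 9·exp(2·t). Mit x(t) = 9·exp(2·t) und Einsetzen von t = log(3)/2, finden wir x = 27.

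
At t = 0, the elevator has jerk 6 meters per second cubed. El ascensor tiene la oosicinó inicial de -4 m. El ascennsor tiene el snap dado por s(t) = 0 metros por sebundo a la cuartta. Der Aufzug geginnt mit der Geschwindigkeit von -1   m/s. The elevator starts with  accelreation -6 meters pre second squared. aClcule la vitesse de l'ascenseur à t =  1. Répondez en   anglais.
We need to integrate our snap equation s(t) = 0 3 times. Finding the antiderivative of s(t) and using j(0) = 6: j(t) = 6. The antiderivative of jerk, with a(0) = -6, gives acceleration: a(t) = 6·t - 6. Taking ∫a(t)dt and applying v(0) = -1, we find v(t) = 3·t^2 - 6·t - 1. Using v(t) = 3·t^2 - 6·t - 1 and substituting t = 1, we find v = -4.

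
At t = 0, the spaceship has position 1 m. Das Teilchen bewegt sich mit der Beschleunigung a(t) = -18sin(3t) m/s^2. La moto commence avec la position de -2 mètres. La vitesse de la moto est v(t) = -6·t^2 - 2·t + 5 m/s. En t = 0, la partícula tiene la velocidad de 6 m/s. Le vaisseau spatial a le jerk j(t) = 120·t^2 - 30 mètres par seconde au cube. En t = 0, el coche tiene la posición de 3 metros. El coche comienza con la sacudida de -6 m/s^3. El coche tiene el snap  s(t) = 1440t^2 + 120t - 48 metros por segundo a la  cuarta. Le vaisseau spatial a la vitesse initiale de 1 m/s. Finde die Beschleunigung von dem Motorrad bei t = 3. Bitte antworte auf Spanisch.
Partiendo de la velocidad v(t) = -6·t^2 - 2·t + 5, tomamos 1 derivada. Derivando la velocidad, obtenemos la aceleración: a(t) = -12·t - 2. Tenemos la aceleración a(t) = -12·t - 2. Sustituyendo t = 3: a(3) = -38.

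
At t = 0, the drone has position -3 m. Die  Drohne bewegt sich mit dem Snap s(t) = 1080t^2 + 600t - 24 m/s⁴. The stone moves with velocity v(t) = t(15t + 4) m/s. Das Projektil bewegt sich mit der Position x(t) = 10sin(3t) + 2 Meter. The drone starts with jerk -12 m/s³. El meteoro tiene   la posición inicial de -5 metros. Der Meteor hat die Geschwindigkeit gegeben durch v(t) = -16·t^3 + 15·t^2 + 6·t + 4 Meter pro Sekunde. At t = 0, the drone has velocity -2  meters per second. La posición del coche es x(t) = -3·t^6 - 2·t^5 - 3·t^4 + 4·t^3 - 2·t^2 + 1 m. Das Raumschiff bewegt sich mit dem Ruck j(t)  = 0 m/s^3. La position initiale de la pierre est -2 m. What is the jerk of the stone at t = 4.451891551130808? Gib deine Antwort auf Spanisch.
Debemos derivar nuestra ecuación de la velocidad v(t) = t·(15·t + 4) 2 veces. La derivada de la velocidad da la aceleración: a(t) = 30·t + 4. Tomando d/dt de a(t), encontramos j(t) = 30. De la ecuación de la sacudida j(t) = 30, sustituimos t = 4.451891551130808 para obtener j = 30.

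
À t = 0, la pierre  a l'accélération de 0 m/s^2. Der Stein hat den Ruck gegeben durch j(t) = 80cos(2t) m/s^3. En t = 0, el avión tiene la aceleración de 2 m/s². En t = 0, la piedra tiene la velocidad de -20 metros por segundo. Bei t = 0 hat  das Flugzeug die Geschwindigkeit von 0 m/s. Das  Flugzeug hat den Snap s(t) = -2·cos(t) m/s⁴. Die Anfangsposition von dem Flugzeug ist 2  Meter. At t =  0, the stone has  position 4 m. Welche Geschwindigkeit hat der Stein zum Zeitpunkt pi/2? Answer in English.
Starting from jerk j(t) = 80·cos(2·t), we take 2 integrals. Taking ∫j(t)dt and applying a(0) = 0, we find a(t) = 40·sin(2·t). Finding the integral of a(t) and using v(0) = -20: v(t) = -20·cos(2·t). From the given velocity equation v(t) = -20·cos(2·t), we substitute t = pi/2 to get v = 20.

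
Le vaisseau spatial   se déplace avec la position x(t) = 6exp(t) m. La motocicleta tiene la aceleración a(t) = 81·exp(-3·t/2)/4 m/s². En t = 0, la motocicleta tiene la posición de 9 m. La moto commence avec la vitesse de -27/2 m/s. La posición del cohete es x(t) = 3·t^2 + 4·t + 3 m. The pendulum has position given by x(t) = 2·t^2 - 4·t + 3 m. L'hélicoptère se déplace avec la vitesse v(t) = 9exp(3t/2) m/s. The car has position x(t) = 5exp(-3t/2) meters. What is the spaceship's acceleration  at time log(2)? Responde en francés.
En partant de la position x(t) = 6·exp(t), nous prenons 2 dérivées. La dérivée de la position donne la vitesse: v(t) = 6·exp(t). La dérivée de la vitesse donne l'accélération: a(t) = 6·exp(t). Nous avons l'accélération a(t) = 6·exp(t). En substituant t = log(2): a(log(2)) = 12.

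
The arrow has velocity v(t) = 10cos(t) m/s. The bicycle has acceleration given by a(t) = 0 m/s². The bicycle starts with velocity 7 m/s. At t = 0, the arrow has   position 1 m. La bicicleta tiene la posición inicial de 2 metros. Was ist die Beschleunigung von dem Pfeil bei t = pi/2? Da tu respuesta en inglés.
To solve this, we need to take 1 derivative of our velocity equation v(t) = 10·cos(t). Differentiating velocity, we get acceleration: a(t) = -10·sin(t). We have acceleration a(t) = -10·sin(t). Substituting t = pi/2: a(pi/2) = -10.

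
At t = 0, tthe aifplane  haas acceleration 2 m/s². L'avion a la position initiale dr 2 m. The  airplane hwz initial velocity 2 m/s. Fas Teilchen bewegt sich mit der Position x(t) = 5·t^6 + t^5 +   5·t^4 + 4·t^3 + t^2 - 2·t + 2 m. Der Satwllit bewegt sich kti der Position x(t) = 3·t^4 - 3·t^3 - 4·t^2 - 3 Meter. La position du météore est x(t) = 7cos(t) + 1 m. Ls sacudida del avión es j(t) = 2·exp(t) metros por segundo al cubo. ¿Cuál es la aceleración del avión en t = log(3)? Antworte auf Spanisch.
Necesitamos integrar nuestra ecuación de la sacudida j(t) = 2·exp(t) 1 vez. La integral de la sacudida, con a(0) = 2, da la aceleración: a(t) = 2·exp(t). Usando a(t) = 2·exp(t) y sustituyendo t = log(3), encontramos a = 6.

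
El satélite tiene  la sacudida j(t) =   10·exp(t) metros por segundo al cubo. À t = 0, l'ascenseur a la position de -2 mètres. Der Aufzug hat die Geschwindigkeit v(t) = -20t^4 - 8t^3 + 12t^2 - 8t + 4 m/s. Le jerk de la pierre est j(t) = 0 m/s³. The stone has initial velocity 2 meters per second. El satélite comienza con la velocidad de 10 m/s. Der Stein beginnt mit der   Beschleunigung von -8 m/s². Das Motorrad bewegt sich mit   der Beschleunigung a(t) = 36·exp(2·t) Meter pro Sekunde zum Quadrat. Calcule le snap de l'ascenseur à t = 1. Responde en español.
Partiendo de la velocidad v(t) = -20·t^4 - 8·t^3 + 12·t^2 - 8·t + 4, tomamos 3 derivadas. Derivando la velocidad, obtenemos la aceleración: a(t) = -80·t^3 - 24·t^2 + 24·t - 8. Derivando la aceleración, obtenemos la sacudida: j(t) = -240·t^2 - 48·t + 24. La derivada de la sacudida da el snap: s(t) = -480·t - 48. De la ecuación del snap s(t) = -480·t - 48, sustituimos t = 1 para obtener s = -528.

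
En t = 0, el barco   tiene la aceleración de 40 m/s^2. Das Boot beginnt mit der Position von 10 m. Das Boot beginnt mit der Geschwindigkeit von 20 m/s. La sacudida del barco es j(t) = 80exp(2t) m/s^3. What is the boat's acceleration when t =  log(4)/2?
We must find the antiderivative of our jerk equation j(t) = 80·exp(2·t) 1 time. Integrating jerk and using the initial condition a(0) = 40, we get a(t) = 40·exp(2·t). Using a(t) = 40·exp(2·t) and substituting t = log(4)/2, we find a = 160.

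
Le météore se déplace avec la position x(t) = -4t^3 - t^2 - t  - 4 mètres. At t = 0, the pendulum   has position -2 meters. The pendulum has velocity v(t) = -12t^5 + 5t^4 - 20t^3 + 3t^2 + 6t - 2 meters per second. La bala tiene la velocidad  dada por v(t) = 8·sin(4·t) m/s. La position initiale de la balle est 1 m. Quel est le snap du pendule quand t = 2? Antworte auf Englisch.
Starting from velocity v(t) = -12·t^5 + 5·t^4 - 20·t^3 + 3·t^2 + 6·t - 2, we take 3 derivatives. The derivative of velocity gives acceleration: a(t) = -60·t^4 + 20·t^3 - 60·t^2 + 6·t + 6. Differentiating acceleration, we get jerk: j(t) = -240·t^3 + 60·t^2 - 120·t + 6. Taking d/dt of j(t), we find s(t) = -720·t^2 + 120·t - 120. From the given snap equation s(t) = -720·t^2 + 120·t - 120, we substitute t = 2 to get s = -2760.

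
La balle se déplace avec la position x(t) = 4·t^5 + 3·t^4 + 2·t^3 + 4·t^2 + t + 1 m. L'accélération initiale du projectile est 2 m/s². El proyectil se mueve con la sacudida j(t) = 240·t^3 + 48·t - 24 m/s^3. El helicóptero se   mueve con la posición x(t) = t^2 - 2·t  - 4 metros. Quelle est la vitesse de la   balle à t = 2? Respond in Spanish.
Para resolver esto, necesitamos tomar 1 derivada de nuestra ecuación de la posición x(t) = 4·t^5 + 3·t^4 + 2·t^3 + 4·t^2 + t + 1. La derivada de la posición da la velocidad: v(t) = 20·t^4 + 12·t^3 + 6·t^2 + 8·t + 1. Usando v(t) = 20·t^4 + 12·t^3 + 6·t^2 + 8·t + 1 y sustituyendo t = 2, encontramos v = 457.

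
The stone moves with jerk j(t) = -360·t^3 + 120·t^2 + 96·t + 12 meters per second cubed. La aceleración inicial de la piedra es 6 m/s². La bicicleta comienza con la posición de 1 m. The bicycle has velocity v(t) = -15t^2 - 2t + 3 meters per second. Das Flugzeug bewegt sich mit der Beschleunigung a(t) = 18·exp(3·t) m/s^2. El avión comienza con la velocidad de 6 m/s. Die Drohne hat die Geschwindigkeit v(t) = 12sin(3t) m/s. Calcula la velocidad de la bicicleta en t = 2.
De la ecuación de la velocidad v(t) = -15·t^2 - 2·t + 3, sustituimos t = 2 para obtener v = -61.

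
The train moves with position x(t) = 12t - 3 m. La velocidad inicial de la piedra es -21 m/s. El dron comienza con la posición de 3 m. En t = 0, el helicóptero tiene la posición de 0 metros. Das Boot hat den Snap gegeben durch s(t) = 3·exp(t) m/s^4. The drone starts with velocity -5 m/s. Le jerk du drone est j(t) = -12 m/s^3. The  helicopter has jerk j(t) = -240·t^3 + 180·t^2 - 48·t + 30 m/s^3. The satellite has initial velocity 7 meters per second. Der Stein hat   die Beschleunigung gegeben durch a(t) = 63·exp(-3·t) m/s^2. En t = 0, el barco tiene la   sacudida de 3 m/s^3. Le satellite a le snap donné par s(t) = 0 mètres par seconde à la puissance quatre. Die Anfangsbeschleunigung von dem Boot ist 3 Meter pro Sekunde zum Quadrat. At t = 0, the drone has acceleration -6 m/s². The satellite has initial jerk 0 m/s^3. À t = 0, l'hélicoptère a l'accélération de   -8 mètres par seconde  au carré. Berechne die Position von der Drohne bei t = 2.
Wir müssen unsere Gleichung für den Ruck j(t) = -12 3-mal integrieren. Mit ∫j(t)dt und Anwendung von a(0) = -6, finden wir a(t) = -12·t - 6. Durch Integration von der Beschleunigung und Verwendung der Anfangsbedingung v(0) = -5, erhalten wir v(t) = -6·t^2 - 6·t - 5. Durch Integration von der Geschwindigkeit und Verwendung der Anfangsbedingung x(0) = 3, erhalten wir x(t) = -2·t^3 - 3·t^2 - 5·t + 3. Wir haben die Position x(t) = -2·t^3 - 3·t^2 - 5·t + 3. Durch Einsetzen von t = 2: x(2) = -35.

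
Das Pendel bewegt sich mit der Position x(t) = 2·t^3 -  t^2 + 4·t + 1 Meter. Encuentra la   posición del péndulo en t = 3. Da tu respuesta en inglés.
We have position x(t) = 2·t^3 - t^2 + 4·t + 1. Substituting t = 3: x(3) = 58.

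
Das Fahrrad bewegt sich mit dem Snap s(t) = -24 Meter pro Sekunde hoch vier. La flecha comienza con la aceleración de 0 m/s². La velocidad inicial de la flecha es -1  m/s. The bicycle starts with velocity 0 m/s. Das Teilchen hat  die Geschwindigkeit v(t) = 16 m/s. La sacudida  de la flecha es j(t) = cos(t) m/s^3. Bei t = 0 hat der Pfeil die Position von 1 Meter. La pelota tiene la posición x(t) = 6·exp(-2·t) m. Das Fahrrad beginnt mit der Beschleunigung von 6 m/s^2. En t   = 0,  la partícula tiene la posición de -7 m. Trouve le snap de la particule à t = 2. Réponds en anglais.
We must differentiate our velocity equation v(t) = 16 3 times. Differentiating velocity, we get acceleration: a(t) = 0. The derivative of acceleration gives jerk: j(t) = 0. Differentiating jerk, we get snap: s(t) = 0. From the given snap equation s(t) = 0, we substitute t = 2 to get s = 0.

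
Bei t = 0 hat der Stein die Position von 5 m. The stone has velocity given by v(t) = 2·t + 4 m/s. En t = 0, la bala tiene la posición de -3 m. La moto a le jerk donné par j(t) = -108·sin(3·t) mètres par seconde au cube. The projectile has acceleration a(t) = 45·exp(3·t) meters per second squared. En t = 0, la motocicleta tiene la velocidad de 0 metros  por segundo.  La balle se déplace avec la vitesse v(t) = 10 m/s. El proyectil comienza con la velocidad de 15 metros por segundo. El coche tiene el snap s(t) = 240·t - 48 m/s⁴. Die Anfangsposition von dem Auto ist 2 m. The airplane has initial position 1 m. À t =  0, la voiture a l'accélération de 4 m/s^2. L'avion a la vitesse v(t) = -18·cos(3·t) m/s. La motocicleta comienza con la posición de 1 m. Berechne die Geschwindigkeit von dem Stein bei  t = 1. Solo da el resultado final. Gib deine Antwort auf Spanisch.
En t = 1, v = 6.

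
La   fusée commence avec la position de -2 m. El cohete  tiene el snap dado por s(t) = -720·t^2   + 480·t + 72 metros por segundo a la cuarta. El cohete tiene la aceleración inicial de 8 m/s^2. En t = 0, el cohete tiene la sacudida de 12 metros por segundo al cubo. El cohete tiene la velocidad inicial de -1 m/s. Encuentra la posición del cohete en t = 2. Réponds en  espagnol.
Debemos encontrar la antiderivada de nuestra ecuación del snap s(t) = -720·t^2 + 480·t + 72 4 veces. La antiderivada del snap es la sacudida. Usando j(0) = 12, obtenemos j(t) = -240·t^3 + 240·t^2 + 72·t + 12. Tomando ∫j(t)dt y aplicando a(0) = 8, encontramos a(t) = -60·t^4 + 80·t^3 + 36·t^2 + 12·t + 8. Integrando la aceleración y usando la condición inicial v(0) = -1, obtenemos v(t) = -12·t^5 + 20·t^4 + 12·t^3 + 6·t^2 + 8·t - 1. La antiderivada de la velocidad, con x(0) = -2, da la posición: x(t) = -2·t^6 + 4·t^5 + 3·t^4 + 2·t^3 + 4·t^2 - t - 2. De la ecuación de la posición x(t) = -2·t^6 + 4·t^5 + 3·t^4 + 2·t^3 + 4·t^2 - t - 2, sustituimos t = 2 para obtener x = 76.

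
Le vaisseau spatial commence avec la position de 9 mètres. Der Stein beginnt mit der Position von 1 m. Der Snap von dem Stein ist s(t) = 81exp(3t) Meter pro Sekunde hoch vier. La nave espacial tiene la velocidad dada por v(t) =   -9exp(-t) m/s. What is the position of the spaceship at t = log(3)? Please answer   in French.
En partant de la vitesse v(t) = -9·exp(-t), nous prenons 1 intégrale. La primitive de la vitesse, avec x(0) = 9, donne la position: x(t) = 9·exp(-t). En utilisant x(t) = 9·exp(-t) et en substituant t = log(3), nous trouvons x = 3.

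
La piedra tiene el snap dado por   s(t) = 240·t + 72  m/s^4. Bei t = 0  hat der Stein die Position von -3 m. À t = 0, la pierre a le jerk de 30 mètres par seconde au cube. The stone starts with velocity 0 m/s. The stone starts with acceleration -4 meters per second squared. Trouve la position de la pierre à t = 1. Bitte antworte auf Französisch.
Nous devons trouver la primitive de notre équation du snap s(t) = 240·t + 72 4 fois. L'intégrale du snap est le jerk. En utilisant j(0) = 30, nous obtenons j(t) = 120·t^2 + 72·t + 30. En intégrant le jerk et en utilisant la condition initiale a(0) = -4, nous obtenons a(t) = 40·t^3 + 36·t^2 + 30·t - 4. En prenant ∫a(t)dt et en appliquant v(0) = 0, nous trouvons v(t) = t·(10·t^3 + 12·t^2 + 15·t - 4). En prenant ∫v(t)dt et en appliquant x(0) = -3, nous trouvons x(t) = 2·t^5 + 3·t^4 + 5·t^3 - 2·t^2 - 3. En utilisant x(t) = 2·t^5 + 3·t^4 + 5·t^3 - 2·t^2 - 3 et en substituant t = 1, nous trouvons x = 5.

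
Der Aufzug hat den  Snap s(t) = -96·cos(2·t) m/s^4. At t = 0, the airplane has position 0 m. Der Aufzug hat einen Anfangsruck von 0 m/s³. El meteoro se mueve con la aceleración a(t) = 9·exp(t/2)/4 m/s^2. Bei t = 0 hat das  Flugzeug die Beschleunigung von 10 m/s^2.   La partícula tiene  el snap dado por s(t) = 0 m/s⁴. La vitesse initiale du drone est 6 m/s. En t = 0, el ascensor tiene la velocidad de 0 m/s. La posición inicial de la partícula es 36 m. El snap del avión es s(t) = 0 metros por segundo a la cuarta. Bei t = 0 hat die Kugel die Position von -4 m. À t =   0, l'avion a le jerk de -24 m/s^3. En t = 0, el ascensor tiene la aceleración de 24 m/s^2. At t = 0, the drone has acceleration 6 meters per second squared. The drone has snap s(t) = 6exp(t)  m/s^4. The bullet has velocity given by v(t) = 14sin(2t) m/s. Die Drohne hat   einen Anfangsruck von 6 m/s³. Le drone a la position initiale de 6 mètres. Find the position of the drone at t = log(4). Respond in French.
Pour résoudre ceci, nous devons prendre 4 primitives de notre équation du snap s(t) = 6·exp(t). La primitive du snap est le jerk. En utilisant j(0) = 6, nous obtenons j(t) = 6·exp(t). En intégrant le jerk et en utilisant la condition initiale a(0) = 6, nous obtenons a(t) = 6·exp(t). La primitive de l'accélération est la vitesse. En utilisant v(0) = 6, nous obtenons v(t) = 6·exp(t). En prenant ∫v(t)dt et en appliquant x(0) = 6, nous trouvons x(t) = 6·exp(t). De l'équation de la position x(t) = 6·exp(t), nous substituons t = log(4) pour obtenir x = 24.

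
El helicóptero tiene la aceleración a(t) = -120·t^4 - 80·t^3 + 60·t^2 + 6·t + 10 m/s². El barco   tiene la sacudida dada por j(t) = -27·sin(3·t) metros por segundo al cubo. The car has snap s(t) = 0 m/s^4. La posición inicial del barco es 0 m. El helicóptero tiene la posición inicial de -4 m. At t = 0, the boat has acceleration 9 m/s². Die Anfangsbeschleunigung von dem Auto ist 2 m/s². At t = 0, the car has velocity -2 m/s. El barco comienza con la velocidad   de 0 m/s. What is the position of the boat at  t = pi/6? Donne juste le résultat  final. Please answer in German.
Bei t = pi/6, x = 1.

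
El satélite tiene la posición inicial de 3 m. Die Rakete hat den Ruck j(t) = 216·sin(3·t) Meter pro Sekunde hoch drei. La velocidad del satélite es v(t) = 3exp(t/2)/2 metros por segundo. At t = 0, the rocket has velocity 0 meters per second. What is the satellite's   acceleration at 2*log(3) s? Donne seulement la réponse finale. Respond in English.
At t = 2*log(3), a = 9/4.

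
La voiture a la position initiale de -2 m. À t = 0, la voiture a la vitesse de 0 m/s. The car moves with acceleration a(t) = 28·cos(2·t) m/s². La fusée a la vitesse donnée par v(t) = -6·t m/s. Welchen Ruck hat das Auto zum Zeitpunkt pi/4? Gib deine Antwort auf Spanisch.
Partiendo de la aceleración a(t) = 28·cos(2·t), tomamos 1 derivada. Tomando d/dt de a(t), encontramos j(t) = -56·sin(2·t). Usando j(t) = -56·sin(2·t) y sustituyendo t = pi/4, encontramos j = -56.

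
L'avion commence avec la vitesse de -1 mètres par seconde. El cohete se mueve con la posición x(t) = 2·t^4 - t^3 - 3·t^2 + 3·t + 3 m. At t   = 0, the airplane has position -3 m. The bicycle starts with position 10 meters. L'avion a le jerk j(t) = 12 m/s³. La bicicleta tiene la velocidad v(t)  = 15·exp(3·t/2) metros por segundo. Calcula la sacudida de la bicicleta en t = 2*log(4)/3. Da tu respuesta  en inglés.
Starting from velocity v(t) = 15·exp(3·t/2), we take 2 derivatives. Differentiating velocity, we get acceleration: a(t) = 45·exp(3·t/2)/2. Taking d/dt of a(t), we find j(t) = 135·exp(3·t/2)/4. We have jerk j(t) = 135·exp(3·t/2)/4. Substituting t = 2*log(4)/3: j(2*log(4)/3) = 135.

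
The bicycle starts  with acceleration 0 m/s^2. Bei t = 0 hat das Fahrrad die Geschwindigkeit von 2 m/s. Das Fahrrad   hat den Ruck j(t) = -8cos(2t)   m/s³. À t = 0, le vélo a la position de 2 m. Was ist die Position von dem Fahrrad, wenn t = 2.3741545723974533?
Wir müssen das Integral unserer Gleichung für den Ruck j(t) = -8·cos(2·t) 3-mal finden. Das Integral von dem Ruck, mit a(0) = 0, ergibt die Beschleunigung: a(t) = -4·sin(2·t). Die Stammfunktion von der Beschleunigung, mit v(0) = 2, ergibt die Geschwindigkeit: v(t) = 2·cos(2·t). Die Stammfunktion von der Geschwindigkeit ist die Position. Mit x(0) = 2 erhalten wir x(t) = sin(2·t) + 2. Aus der Gleichung für die Position x(t) = sin(2·t) + 2, setzen wir t = 2.3741545723974533 ein und erhalten x = 1.00064505974335.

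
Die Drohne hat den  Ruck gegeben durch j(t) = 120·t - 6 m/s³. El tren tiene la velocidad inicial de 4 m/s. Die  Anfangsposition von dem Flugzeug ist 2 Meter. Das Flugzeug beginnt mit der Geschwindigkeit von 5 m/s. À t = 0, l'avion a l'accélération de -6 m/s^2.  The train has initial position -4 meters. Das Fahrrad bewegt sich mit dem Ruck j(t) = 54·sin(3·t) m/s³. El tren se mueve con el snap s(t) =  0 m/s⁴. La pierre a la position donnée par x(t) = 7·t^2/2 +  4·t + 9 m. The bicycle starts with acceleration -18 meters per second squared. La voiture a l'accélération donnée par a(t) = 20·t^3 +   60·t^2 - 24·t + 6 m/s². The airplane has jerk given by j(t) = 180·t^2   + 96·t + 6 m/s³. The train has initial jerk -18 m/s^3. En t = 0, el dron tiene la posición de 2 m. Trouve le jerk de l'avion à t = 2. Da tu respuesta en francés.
De l'équation du jerk j(t) = 180·t^2 + 96·t + 6, nous substituons t = 2 pour obtenir j = 918.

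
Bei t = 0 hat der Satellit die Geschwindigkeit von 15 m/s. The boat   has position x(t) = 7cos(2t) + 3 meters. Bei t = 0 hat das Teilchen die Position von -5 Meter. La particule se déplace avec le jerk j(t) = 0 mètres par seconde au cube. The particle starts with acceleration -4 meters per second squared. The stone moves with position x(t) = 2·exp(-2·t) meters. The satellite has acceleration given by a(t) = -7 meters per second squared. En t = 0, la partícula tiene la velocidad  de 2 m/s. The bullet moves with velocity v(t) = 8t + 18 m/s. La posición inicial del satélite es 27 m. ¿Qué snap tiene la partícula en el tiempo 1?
Debemos derivar nuestra ecuación de la sacudida j(t) = 0 1 vez. La derivada de la sacudida da el snap: s(t) = 0. De la ecuación del snap s(t) = 0, sustituimos t = 1 para obtener s = 0.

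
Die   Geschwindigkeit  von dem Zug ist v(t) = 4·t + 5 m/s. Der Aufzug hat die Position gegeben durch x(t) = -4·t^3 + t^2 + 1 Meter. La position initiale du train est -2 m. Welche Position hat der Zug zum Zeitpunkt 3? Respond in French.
Nous devons intégrer notre équation de la vitesse v(t) = 4·t + 5 1 fois. En intégrant la vitesse et en utilisant la condition initiale x(0) = -2, nous obtenons x(t) = 2·t^2 + 5·t - 2. De l'équation de la position x(t) = 2·t^2 + 5·t - 2, nous substituons t = 3 pour obtenir x = 31.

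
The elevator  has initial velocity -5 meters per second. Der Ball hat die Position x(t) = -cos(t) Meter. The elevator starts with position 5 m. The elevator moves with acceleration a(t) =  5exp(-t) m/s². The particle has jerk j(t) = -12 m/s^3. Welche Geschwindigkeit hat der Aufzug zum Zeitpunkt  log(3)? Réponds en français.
Nous devons intégrer notre équation de l'accélération a(t) = 5·exp(-t) 1 fois. En intégrant l'accélération et en utilisant la condition initiale v(0) = -5, nous obtenons v(t) = -5·exp(-t). De l'équation de la vitesse v(t) = -5·exp(-t), nous substituons t = log(3) pour obtenir v = -5/3.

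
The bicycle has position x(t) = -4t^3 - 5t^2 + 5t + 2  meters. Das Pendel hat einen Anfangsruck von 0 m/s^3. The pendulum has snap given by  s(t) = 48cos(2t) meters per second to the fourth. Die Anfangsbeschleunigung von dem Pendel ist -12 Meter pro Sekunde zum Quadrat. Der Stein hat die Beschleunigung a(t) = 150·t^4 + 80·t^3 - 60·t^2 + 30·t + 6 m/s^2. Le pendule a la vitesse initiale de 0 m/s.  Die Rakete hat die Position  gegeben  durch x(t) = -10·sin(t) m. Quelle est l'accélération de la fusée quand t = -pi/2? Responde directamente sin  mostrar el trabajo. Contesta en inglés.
The acceleration at t = -pi/2 is a = -10.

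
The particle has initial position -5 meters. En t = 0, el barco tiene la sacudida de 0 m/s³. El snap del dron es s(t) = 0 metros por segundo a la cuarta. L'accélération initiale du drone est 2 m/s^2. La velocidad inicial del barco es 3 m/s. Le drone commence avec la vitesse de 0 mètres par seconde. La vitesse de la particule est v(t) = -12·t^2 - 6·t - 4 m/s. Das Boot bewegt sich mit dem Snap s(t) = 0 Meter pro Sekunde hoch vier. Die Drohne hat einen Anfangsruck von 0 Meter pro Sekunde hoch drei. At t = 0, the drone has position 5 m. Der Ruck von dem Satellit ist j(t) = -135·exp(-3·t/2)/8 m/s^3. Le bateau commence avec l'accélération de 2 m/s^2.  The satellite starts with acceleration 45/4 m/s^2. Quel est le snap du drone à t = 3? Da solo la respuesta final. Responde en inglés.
The snap at t = 3 is s = 0.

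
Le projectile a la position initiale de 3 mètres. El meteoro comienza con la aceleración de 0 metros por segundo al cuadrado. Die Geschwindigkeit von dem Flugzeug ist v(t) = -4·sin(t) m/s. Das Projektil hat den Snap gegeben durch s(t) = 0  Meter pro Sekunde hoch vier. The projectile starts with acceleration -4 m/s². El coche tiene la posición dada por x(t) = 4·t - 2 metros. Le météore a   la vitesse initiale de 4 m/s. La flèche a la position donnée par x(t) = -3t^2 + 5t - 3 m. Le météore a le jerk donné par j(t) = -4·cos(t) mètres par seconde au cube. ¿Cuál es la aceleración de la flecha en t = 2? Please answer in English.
Starting from position x(t) = -3·t^2 + 5·t - 3, we take 2 derivatives. The derivative of position gives velocity: v(t) = 5 - 6·t. Differentiating velocity, we get acceleration: a(t) = -6. From the given acceleration equation a(t) = -6, we substitute t = 2 to get a = -6.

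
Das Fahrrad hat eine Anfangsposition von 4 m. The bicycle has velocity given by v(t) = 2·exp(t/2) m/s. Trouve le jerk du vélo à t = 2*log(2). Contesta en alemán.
Ausgehend von der Geschwindigkeit v(t) = 2·exp(t/2), nehmen wir 2 Ableitungen. Durch Ableiten von der Geschwindigkeit erhalten wir die Beschleunigung: a(t) = exp(t/2). Durch Ableiten von der Beschleunigung erhalten wir den Ruck: j(t) = exp(t/2)/2. Mit j(t) = exp(t/2)/2 und Einsetzen von t = 2*log(2), finden wir j = 1.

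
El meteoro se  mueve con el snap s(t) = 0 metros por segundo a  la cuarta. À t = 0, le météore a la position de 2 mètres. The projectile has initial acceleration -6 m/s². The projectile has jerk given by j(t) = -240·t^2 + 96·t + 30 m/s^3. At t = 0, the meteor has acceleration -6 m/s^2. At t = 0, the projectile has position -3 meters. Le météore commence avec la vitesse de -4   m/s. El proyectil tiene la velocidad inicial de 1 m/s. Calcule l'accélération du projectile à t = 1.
En partant du jerk j(t) = -240·t^2 + 96·t + 30, nous prenons 1 primitive. En prenant ∫j(t)dt et en appliquant a(0) = -6, nous trouvons a(t) = -80·t^3 + 48·t^2 + 30·t - 6. Nous avons l'accélération a(t) = -80·t^3 + 48·t^2 + 30·t - 6. En substituant t = 1: a(1) = -8.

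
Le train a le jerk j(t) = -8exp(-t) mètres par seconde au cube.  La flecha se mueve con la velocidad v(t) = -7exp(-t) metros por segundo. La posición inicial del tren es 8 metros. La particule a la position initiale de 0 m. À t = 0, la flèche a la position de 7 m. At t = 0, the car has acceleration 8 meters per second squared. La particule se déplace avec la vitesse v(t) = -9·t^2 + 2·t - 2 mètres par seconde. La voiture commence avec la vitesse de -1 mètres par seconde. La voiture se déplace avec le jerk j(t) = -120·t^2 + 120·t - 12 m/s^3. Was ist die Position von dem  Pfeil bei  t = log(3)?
Ausgehend von der Geschwindigkeit v(t) = -7·exp(-t), nehmen wir 1 Integral. Die Stammfunktion von der Geschwindigkeit, mit x(0) = 7, ergibt die Position: x(t) = 7·exp(-t). Mit x(t) = 7·exp(-t) und Einsetzen von t = log(3), finden wir x = 7/3.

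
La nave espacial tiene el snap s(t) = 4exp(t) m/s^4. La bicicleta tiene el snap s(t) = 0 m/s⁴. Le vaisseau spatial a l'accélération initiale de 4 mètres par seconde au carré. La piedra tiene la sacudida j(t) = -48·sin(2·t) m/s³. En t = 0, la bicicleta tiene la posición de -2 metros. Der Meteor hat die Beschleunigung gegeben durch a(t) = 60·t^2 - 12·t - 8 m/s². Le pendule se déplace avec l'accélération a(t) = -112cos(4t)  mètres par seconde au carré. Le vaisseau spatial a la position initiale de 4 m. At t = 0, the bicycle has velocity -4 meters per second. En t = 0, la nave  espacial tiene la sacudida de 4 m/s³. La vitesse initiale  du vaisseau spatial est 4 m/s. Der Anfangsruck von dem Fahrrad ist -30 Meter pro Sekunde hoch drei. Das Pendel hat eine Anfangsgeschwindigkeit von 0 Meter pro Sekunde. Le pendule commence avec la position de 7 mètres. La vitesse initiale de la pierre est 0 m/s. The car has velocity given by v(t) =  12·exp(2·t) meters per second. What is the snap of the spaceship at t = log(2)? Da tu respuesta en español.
De la ecuación del snap s(t) = 4·exp(t), sustituimos t = log(2) para obtener s = 8.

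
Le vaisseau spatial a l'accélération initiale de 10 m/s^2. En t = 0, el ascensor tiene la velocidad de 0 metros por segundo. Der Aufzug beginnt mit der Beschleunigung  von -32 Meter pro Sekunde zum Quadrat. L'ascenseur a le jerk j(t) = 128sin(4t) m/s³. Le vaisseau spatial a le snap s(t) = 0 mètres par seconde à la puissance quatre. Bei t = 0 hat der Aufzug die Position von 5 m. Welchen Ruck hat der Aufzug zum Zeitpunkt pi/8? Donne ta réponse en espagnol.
De la ecuación de la sacudida j(t) = 128·sin(4·t), sustituimos t = pi/8 para obtener j = 128.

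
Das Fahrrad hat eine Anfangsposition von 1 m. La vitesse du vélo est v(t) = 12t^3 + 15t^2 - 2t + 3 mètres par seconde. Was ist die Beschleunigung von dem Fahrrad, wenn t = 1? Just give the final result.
Die Antwort ist 64.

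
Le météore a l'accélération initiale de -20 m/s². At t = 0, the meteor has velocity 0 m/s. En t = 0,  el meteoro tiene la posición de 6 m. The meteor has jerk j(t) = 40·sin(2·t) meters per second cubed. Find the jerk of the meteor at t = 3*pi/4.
Using j(t) = 40·sin(2·t) and substituting t = 3*pi/4, we find j = -40.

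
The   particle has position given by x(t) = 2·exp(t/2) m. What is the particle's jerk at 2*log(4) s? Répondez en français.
Nous devons dériver notre équation de la position x(t) = 2·exp(t/2) 3 fois. En prenant d/dt de x(t), nous trouvons v(t) = exp(t/2). La dérivée de la vitesse donne l'accélération: a(t) = exp(t/2)/2. La dérivée de l'accélération donne le jerk: j(t) = exp(t/2)/4. En utilisant j(t) = exp(t/2)/4 et en substituant t = 2*log(4), nous trouvons j = 1.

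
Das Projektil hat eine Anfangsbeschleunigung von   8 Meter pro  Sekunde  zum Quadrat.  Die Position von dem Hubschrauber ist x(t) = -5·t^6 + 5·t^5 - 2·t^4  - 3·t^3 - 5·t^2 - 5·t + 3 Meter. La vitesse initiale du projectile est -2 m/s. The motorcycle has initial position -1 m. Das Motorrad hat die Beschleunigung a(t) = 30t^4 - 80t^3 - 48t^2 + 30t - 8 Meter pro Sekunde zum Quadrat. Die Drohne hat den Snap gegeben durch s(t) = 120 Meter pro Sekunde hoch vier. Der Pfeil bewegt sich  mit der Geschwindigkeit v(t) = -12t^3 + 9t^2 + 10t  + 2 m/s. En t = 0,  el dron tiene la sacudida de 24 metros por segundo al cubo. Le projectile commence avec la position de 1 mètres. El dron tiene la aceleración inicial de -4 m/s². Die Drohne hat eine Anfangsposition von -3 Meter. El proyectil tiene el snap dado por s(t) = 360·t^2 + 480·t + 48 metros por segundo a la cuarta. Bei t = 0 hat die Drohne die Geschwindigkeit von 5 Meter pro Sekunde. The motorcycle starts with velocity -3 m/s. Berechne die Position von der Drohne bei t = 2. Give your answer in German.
Wir müssen unsere Gleichung für den Snap s(t) = 120 4-mal integrieren. Die Stammfunktion von dem Snap, mit j(0) = 24, ergibt den Ruck: j(t) = 120·t + 24. Die Stammfunktion von dem Ruck, mit a(0) = -4, ergibt die Beschleunigung: a(t) = 60·t^2 + 24·t - 4. Durch Integration von der Beschleunigung und Verwendung der Anfangsbedingung v(0) = 5, erhalten wir v(t) = 20·t^3 + 12·t^2 - 4·t + 5. Mit ∫v(t)dt und Anwendung von x(0) = -3, finden wir x(t) = 5·t^4 + 4·t^3 - 2·t^2 + 5·t - 3. Mit x(t) = 5·t^4 + 4·t^3 - 2·t^2 + 5·t - 3 und Einsetzen von t = 2, finden wir x = 111.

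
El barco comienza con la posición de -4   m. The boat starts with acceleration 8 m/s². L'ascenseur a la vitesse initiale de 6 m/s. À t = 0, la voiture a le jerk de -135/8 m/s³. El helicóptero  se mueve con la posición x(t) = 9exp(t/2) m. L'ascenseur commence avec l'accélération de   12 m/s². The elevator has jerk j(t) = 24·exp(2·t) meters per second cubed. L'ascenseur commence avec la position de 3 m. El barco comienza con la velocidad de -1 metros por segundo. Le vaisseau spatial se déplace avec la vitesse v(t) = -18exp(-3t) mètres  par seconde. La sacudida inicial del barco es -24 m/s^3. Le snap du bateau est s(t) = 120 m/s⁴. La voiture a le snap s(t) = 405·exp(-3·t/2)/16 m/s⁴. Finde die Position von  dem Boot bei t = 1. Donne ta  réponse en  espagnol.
Debemos encontrar la integral de nuestra ecuación del snap s(t) = 120 4 veces. Tomando ∫s(t)dt y aplicando j(0) = -24, encontramos j(t) = 120·t - 24. Integrando la sacudida y usando la condición inicial a(0) = 8, obtenemos a(t) = 60·t^2 - 24·t + 8. La antiderivada de la aceleración, con v(0) = -1, da la velocidad: v(t) = 20·t^3 - 12·t^2 + 8·t - 1. Tomando ∫v(t)dt y aplicando x(0) = -4, encontramos x(t) = 5·t^4 - 4·t^3 + 4·t^2 - t - 4. De la ecuación de la posición x(t) = 5·t^4 - 4·t^3 + 4·t^2 - t - 4, sustituimos t = 1 para obtener x = 0.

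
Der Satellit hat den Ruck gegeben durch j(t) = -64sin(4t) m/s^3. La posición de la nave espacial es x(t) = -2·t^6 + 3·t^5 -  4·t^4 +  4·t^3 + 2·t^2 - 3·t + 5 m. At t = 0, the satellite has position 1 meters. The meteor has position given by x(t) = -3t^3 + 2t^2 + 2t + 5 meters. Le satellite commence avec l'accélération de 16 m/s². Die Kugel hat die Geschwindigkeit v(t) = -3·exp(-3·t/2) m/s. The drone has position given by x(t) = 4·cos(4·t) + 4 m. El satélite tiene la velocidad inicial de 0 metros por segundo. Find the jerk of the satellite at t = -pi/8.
We have jerk j(t) = -64·sin(4·t). Substituting t = -pi/8: j(-pi/8) = 64.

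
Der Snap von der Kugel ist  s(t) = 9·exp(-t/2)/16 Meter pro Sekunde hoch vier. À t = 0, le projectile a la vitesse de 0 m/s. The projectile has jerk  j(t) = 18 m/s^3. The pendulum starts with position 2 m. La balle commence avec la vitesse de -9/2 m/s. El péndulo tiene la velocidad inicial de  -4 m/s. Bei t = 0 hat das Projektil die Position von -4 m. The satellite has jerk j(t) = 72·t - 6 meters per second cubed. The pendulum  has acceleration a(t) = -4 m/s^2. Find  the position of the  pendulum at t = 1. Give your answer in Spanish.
Necesitamos integrar nuestra ecuación de la aceleración a(t) = -4 2 veces. Integrando la aceleración y usando la condición inicial v(0) = -4, obtenemos v(t) = -4·t - 4. La integral de la velocidad es la posición. Usando x(0) = 2, obtenemos x(t) = -2·t^2 - 4·t + 2. De la ecuación de la posición x(t) = -2·t^2 - 4·t + 2, sustituimos t = 1 para obtener x = -4.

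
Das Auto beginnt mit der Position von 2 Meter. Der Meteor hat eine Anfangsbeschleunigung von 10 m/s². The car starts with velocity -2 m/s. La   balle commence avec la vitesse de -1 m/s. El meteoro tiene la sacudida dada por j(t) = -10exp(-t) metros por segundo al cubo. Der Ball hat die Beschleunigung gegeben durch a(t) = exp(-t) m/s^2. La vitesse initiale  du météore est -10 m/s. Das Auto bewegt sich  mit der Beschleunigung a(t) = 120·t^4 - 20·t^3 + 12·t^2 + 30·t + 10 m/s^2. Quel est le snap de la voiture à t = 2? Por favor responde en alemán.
Wir müssen unsere Gleichung für die Beschleunigung a(t) = 120·t^4 - 20·t^3 + 12·t^2 + 30·t + 10 2-mal ableiten. Mit d/dt von a(t) finden wir j(t) = 480·t^3 - 60·t^2 + 24·t + 30. Durch Ableiten von dem Ruck erhalten wir den Snap: s(t) = 1440·t^2 - 120·t + 24. Aus der Gleichung für den Snap s(t) = 1440·t^2 - 120·t + 24, setzen wir t = 2 ein und erhalten s = 5544.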